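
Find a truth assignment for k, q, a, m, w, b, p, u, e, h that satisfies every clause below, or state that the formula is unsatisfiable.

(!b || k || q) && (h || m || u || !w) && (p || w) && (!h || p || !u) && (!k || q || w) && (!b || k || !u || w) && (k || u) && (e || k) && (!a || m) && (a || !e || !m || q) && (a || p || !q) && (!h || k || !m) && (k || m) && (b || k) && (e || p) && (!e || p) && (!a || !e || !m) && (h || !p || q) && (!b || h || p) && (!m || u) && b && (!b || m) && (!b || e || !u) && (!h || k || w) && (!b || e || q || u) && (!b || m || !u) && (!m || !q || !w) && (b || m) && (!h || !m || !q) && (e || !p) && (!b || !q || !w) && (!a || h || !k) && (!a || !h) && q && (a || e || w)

Unit clause (b) forces b = True.
In (!b || m) only m is left, so m = True.
Unit clause (q) forces q = True.
In (!m || u) only u is left, so u = True.
In (!b || e || !u) only e is left, so e = True.
In (!m || !q || !w) only !w is left, so w = False.
In (!h || !m || !q) only !h is left, so h = False.
In (p || w) only p is left, so p = True.
In (!b || k || !u || w) only k is left, so k = True.
In (!a || !e || !m) only !a is left, so a = False.
All clauses satisfied.

k=T, q=T, a=F, m=T, w=F, b=T, p=T, u=T, e=T, h=F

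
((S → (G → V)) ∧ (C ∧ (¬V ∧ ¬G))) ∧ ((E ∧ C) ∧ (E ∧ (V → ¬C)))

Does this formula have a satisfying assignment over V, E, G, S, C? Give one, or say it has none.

V=F, E=T, G=F, S=F, C=T

  (S → (G → V)) ∧ (C ∧ (¬V ∧ ¬G)) = True
    S → (G → V) = True
      G → V = True
    C ∧ (¬V ∧ ¬G) = True
      ¬V ∧ ¬G = True
        ¬V = True
        ¬G = True
  (E ∧ C) ∧ (E ∧ (V → ¬C)) = True
    E ∧ C = True
    E ∧ (V → ¬C) = True
      V → ¬C = True
        ¬C = False
Both conjuncts True, so the formula holds.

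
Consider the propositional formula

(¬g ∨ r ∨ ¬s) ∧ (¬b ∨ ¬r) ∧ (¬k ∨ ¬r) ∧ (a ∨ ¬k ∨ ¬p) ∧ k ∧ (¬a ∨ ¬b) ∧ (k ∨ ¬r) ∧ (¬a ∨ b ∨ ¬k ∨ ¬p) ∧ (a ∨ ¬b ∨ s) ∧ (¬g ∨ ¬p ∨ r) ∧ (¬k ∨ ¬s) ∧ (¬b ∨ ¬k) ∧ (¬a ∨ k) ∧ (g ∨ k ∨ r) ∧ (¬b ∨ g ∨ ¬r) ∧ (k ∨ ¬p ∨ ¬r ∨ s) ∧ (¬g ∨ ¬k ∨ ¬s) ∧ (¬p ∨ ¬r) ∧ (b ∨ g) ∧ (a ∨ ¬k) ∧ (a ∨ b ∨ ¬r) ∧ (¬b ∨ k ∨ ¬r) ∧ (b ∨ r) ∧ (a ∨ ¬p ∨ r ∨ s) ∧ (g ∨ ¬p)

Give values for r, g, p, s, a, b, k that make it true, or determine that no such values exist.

Unsatisfiable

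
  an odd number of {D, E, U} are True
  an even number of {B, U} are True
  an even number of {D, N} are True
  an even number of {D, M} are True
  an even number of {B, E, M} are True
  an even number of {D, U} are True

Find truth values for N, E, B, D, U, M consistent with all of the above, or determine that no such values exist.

Unsatisfiable

Adding constraints 1, 2, 4, 5 mod 2: every variable appears an even number of times on the left, so the left side is 0.
But the right sides sum to 1 (mod 2). 0 ≠ 1 — the system is inconsistent.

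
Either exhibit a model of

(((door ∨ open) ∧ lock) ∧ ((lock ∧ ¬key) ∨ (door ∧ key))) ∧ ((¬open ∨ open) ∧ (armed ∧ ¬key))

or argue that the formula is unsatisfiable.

armed=T, lock=T, key=F, door=T, open=F

  ((door ∨ open) ∧ lock) ∧ ((lock ∧ ¬key) ∨ (door ∧ key)) = True
    (door ∨ open) ∧ lock = True
      door ∨ open = True
    (lock ∧ ¬key) ∨ (door ∧ key) = True
      lock ∧ ¬key = True
        ¬key = True
      door ∧ key = False
  (¬open ∨ open) ∧ (armed ∧ ¬key) = True
    ¬open ∨ open = True
      ¬open = True
    armed ∧ ¬key = True
      ¬key = True
Both conjuncts True, so the formula holds.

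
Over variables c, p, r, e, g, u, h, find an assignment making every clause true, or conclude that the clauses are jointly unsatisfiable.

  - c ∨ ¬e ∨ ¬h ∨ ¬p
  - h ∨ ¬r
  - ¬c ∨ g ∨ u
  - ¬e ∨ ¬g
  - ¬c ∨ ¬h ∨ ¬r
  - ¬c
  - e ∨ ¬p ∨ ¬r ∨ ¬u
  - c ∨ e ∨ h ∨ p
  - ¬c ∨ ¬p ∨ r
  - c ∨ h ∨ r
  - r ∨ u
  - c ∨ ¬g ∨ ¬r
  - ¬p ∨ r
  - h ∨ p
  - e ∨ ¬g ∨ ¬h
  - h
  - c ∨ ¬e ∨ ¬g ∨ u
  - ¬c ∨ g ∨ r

Unit clause (¬c) forces c = False.
Unit clause (h) forces h = True.
Set p = False.
Set r = True.
  then (c ∨ ¬g ∨ ¬r) forces g = False.
Set e = False.
Set u = True.
All clauses satisfied.

c=F; p=F; r=T; e=F; g=F; u=T; h=T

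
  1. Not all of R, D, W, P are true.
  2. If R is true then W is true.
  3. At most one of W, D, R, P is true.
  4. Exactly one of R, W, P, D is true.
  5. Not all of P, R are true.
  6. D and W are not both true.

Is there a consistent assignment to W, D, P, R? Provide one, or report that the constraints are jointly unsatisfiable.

W = False, D = True, P = False, R = False

  (1) {R, D, W, P}: 1/4 true — not all ✓
  (2) R=F ⇒ W: vacuous ✓
  (3) {W, D, R, P}: 1 true — at most one ✓
  (4) {R, W, P, D}: 1 true — exactly one ✓
  (5) {P, R}: 0/2 true — not all ✓
  (6) D=T, W=F — not both ✓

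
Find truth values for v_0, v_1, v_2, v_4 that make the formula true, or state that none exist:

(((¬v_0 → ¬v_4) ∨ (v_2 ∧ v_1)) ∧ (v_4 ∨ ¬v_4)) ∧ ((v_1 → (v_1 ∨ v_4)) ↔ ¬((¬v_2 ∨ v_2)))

The formula is unsatisfiable.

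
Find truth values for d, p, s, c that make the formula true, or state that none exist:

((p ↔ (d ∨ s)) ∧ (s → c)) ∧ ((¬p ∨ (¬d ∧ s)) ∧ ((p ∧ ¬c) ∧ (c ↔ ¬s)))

Case p = True: the formula simplifies to ((d ∨ s) ∧ (s → c)) ∧ ((¬d ∧ s) ∧ (¬c ∧ (c ↔ ¬s))).
  s = True: simplifies to c ∧ (¬d ∧ (¬c ∧ ¬c)).
    c = True: the conjunct ¬c is False.
    c = False: the conjunct c is False.
  s = False: the conjunct s is False.
Case p = False: the conjunct p is False.
Both cases fail — unsatisfiable.

UNSATISFIABLE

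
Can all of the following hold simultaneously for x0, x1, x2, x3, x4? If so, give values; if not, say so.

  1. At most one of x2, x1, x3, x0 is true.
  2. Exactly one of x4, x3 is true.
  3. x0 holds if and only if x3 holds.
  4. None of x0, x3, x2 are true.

x0 = False, x1 = True, x2 = False, x3 = False, x4 = True

  (1) {x2, x1, x3, x0}: 1 true — at most one ✓
  (2) {x4, x3}: 1 true — exactly one ✓
  (3) x0=F, x3=F — same ✓
  (4) {x0, x3, x2}: 0 true — none ✓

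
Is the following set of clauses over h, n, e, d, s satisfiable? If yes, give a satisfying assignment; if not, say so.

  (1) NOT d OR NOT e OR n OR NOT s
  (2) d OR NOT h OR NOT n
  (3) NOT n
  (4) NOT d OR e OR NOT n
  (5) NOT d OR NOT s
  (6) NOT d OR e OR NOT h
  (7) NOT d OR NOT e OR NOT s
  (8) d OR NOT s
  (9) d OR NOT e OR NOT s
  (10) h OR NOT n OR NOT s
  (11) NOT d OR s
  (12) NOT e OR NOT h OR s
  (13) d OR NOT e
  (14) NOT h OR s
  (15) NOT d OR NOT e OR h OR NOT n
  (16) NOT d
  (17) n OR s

The formula is unsatisfiable.

Case n = True:
  Clause (NOT n) is falsified — contradiction.
Case n = False:
  (NOT d) forces d = False.
  (d OR NOT s) forces s = False.
  Clause (n OR s) is falsified — contradiction.
Both cases fail, so the formula is unsatisfiable.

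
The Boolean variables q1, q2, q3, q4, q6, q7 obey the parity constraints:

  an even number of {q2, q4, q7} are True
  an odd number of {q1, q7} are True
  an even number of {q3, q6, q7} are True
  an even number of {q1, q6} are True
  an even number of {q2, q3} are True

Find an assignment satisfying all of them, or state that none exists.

q1: True; q2: True; q3: True; q4: True; q6: True; q7: False

{q2, q4, q7}: 2 true → even ✓
{q1, q7}: 1 true → odd ✓
{q3, q6, q7}: 2 true → even ✓
{q1, q6}: 2 true → even ✓
{q2, q3}: 2 true → even ✓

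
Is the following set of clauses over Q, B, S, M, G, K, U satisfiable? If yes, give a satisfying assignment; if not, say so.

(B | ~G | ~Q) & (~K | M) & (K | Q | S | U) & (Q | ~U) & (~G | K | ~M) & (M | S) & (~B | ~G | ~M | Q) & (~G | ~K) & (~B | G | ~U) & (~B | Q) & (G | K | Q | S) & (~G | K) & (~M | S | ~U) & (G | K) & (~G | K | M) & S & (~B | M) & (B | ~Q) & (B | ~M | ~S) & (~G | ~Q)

Unit clause (S) forces S = True.
Set Q = True.
  then (B | ~Q) forces B = True.
  then (~G | ~Q) forces G = False.
  then (~B | G | ~U) forces U = False.
  then (G | K) forces K = True.
  then (~B | M) forces M = True.
All clauses satisfied.

Q: True, B: True, S: True, M: True, G: False, K: True, U: False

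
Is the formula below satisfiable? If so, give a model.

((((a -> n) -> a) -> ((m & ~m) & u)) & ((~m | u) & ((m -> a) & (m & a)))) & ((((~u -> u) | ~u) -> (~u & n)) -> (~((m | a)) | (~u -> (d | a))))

No satisfying assignment exists.

Case a = True: the formula simplifies to ((m & ~m) & u) & ((~m | u) & m).
  m = True: the conjunct ~m is False.
  m = False: the conjunct m is False.
Case a = False: the conjunct a is False.
Both cases fail — unsatisfiable.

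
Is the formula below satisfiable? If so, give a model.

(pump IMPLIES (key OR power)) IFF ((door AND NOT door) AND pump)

pump: True, power: False, door: False, key: False

  (pump IMPLIES (key OR power)) IFF ((door AND NOT door) AND pump) = True
    pump IMPLIES (key OR power) = False
      key OR power = False
    (door AND NOT door) AND pump = False
      door AND NOT door = False
        NOT door = True
The formula evaluates to True.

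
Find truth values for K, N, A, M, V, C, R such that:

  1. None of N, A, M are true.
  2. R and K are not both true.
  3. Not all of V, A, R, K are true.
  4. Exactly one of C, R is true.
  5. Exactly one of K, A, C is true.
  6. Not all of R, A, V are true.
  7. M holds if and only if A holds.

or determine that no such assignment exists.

K = False; N = False; A = False; M = False; V = True; C = True; R = False

  (1) {N, A, M}: 0 true — none ✓
  (2) R=F, K=F — not both ✓
  (3) {V, A, R, K}: 1/4 true — not all ✓
  (4) {C, R}: 1 true — exactly one ✓
  (5) {K, A, C}: 1 true — exactly one ✓
  (6) {R, A, V}: 1/3 true — not all ✓
  (7) M=F, A=F — same ✓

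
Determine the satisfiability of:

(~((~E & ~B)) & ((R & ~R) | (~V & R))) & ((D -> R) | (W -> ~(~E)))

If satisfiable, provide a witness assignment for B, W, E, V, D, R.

B: True, W: False, E: True, V: False, D: True, R: True

  ~((~E & ~B)) & ((R & ~R) | (~V & R)) = True
    ~((~E & ~B)) = True
      ~E & ~B = False
        ~E = False
        ~B = False
    (R & ~R) | (~V & R) = True
      R & ~R = False
        ~R = False
      ~V & R = True
        ~V = True
  (D -> R) | (W -> ~(~E)) = True
    D -> R = True
    W -> ~(~E) = True
      ~(~E) = True
        ~E = False
Both conjuncts True, so the formula holds.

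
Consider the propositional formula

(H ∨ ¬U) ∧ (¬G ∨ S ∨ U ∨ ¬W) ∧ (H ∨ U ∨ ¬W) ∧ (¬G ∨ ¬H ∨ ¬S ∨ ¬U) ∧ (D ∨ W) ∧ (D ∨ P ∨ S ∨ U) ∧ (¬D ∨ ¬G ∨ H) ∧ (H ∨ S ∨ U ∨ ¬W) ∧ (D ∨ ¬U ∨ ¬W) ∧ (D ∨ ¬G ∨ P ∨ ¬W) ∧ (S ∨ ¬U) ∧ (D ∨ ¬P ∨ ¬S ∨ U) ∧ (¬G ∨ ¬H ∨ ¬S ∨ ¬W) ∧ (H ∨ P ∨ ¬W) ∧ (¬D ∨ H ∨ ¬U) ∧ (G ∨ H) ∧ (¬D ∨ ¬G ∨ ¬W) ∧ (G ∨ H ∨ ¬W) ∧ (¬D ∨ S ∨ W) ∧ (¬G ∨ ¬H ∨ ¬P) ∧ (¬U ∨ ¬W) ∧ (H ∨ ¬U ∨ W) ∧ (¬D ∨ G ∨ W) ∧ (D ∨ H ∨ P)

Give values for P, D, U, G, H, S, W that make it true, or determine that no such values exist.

P = False, D = True, U = False, G = False, H = True, S = True, W = True

Set P = False.
Set D = True.
Try U = True:
  (H ∨ ¬U) forces H = True.
  (S ∨ ¬U) forces S = True.
  (¬G ∨ ¬H ∨ ¬S ∨ ¬U) forces G = False.
  (¬U ∨ ¬W) forces W = False.
  clause (¬D ∨ G ∨ W) is falsified — backtrack.
So U = False.
Set G = False.
  then (G ∨ H) forces H = True.
  then (¬D ∨ G ∨ W) forces W = True.
Set S = True.
All clauses satisfied.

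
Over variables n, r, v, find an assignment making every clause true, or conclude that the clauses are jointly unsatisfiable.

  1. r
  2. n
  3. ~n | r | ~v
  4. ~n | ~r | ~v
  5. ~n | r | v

n=T, r=T, v=F

Unit clause (r) forces r = True.
Unit clause (n) forces n = True.
In (~n | ~r | ~v) only ~v is left, so v = False.
Check each clause:
  (r): r holds.
  (n): n holds.
  (~n | r | ~v): r holds.
  (~n | ~r | ~v): ~v holds.
  (~n | r | v): r holds.
All clauses satisfied.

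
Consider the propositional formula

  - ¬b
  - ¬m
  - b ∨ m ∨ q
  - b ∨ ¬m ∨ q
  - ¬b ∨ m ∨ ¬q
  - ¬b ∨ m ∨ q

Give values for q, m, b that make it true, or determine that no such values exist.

q = True; m = False; b = False

Unit clause (¬b) forces b = False.
Unit clause (¬m) forces m = False.
In (b ∨ m ∨ q) only q is left, so q = True.
Check each clause:
  (¬b): ¬b holds.
  (¬m): ¬m holds.
  (b ∨ m ∨ q): q holds.
  (b ∨ ¬m ∨ q): ¬m holds.
  (¬b ∨ m ∨ ¬q): ¬b holds.
  (¬b ∨ m ∨ q): ¬b holds.
All clauses satisfied.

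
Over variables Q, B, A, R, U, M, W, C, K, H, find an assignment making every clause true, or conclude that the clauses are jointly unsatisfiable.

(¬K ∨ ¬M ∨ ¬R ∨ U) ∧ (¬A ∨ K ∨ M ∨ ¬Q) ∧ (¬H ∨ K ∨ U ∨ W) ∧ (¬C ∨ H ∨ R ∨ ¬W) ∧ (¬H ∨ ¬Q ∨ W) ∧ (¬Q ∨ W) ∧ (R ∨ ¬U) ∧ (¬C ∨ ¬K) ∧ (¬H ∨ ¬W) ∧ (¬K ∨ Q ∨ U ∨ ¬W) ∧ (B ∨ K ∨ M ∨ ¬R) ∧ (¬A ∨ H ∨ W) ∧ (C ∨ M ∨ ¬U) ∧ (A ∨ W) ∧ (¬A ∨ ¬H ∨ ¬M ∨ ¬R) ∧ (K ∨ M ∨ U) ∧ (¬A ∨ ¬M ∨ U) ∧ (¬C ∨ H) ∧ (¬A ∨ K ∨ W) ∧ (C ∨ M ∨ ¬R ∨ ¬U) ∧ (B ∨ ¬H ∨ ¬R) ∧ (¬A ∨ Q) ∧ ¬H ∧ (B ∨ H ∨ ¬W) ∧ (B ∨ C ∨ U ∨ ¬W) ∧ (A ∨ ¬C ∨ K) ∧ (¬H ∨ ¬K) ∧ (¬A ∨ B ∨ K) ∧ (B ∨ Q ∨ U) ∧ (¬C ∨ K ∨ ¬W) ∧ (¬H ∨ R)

Q = False, B = True, A = False, R = False, U = False, M = True, W = True, C = False, K = False, H = False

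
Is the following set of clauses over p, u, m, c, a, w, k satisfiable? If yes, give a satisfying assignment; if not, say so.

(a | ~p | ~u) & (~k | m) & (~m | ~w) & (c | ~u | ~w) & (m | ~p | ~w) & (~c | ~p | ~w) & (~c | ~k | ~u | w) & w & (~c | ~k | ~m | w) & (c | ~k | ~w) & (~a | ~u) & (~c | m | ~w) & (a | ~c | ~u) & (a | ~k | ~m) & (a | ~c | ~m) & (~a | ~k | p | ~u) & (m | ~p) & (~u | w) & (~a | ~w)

Unit clause (w) forces w = True.
In (~a | ~w) only ~a is left, so a = False.
In (~m | ~w) only ~m is left, so m = False.
In (m | ~p | ~w) only ~p is left, so p = False.
In (~c | m | ~w) only ~c is left, so c = False.
In (~k | m) only ~k is left, so k = False.
In (c | ~u | ~w) only ~u is left, so u = False.
All clauses satisfied.

p = False; u = False; m = False; c = False; a = False; w = True; k = False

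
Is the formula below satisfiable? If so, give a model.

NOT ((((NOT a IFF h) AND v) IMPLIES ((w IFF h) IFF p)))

w = True, v = True, h = True, a = False, p = False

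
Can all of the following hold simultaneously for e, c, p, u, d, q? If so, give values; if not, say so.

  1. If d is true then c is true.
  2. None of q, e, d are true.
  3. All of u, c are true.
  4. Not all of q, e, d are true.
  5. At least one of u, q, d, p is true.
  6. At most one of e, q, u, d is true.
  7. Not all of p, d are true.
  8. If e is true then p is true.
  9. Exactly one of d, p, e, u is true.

e = False, c = True, p = False, u = True, d = False, q = False

  (1) d=F ⇒ c: vacuous ✓
  (2) {q, e, d}: 0 true — none ✓
  (3) {u, c}: all 2 true ✓
  (4) {q, e, d}: 0/3 true — not all ✓
  (5) {u, q, d, p}: 1 true — at least one ✓
  (6) {e, q, u, d}: 1 true — at most one ✓
  (7) {p, d}: 0/2 true — not all ✓
  (8) e=F ⇒ p: vacuous ✓
  (9) {d, p, e, u}: 1 true — exactly one ✓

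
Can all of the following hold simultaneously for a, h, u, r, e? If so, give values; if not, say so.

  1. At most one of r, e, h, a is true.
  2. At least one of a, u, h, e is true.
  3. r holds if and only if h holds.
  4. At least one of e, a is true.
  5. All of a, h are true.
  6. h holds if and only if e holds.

Unsatisfiable

Case h = True:
  (1) with h=T forces r = False.
  Constraint (3) is violated (r=F, h=T) — contradiction.
Case h = False:
  Constraint (5) is violated (h=F) — contradiction.
Both cases fail — unsatisfiable.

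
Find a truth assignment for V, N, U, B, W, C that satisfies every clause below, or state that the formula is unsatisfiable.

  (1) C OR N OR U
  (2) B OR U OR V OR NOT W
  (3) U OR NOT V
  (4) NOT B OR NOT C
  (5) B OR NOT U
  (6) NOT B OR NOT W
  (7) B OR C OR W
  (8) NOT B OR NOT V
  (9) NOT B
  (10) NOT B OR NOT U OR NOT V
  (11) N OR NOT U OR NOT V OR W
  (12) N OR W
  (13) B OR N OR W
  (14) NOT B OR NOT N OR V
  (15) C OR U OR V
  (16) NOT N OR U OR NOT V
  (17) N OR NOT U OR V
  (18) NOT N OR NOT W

V = False; N = True; U = False; B = False; W = False; C = True

Unit clause (NOT B) forces B = False.
In (B OR NOT U) only NOT U is left, so U = False.
In (U OR NOT V) only NOT V is left, so V = False.
In (C OR U OR V) only C is left, so C = True.
In (B OR U OR V OR NOT W) only NOT W is left, so W = False.
In (N OR W) only N is left, so N = True.
All clauses satisfied.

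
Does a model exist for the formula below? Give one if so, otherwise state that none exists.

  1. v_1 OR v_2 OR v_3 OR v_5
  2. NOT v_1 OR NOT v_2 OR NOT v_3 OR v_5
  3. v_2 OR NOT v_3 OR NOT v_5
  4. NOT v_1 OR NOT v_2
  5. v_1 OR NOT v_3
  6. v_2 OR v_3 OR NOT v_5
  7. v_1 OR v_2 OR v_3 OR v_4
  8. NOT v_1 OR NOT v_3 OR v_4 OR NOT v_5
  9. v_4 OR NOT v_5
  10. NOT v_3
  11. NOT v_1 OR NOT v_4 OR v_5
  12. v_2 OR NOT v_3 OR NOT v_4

v_1 = False, v_2 = True, v_3 = False, v_4 = False, v_5 = False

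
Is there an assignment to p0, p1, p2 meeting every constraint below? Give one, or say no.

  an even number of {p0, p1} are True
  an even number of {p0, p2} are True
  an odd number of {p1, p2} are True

Adding constraints 1, 2, 3 mod 2: every variable appears an even number of times on the left, so the left side is 0.
But the right sides sum to 1 (mod 2). 0 ≠ 1 — the system is inconsistent.

UNSATISFIABLE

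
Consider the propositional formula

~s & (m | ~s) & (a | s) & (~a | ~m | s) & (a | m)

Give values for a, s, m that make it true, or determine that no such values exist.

Unit clause (~s) forces s = False.
In (a | s) only a is left, so a = True.
In (~a | ~m | s) only ~m is left, so m = False.
Check each clause:
  (~s): ~s holds.
  (m | ~s): ~s holds.
  (a | s): a holds.
  (~a | ~m | s): ~m holds.
  (a | m): a holds.
All clauses satisfied.

a=T, s=F, m=F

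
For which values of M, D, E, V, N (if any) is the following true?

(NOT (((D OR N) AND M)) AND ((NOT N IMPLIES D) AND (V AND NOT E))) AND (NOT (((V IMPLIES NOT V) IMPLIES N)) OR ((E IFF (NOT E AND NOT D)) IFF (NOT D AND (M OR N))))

Case V = True: the formula simplifies to (NOT (((D OR N) AND M)) AND ((NOT N IMPLIES D) AND NOT E)) AND ((E IFF (NOT E AND NOT D)) IFF (NOT D AND (M OR N))).
  E = True: the conjunct NOT E is False.
  E = False: simplifies to (NOT (((D OR N) AND M)) AND (NOT N IMPLIES D)) AND (D IFF (NOT D AND (M OR N))).
    D = True: the conjunct D IFF (NOT D AND (M OR N)) becomes True IFF (False AND (M OR N)) = False.
    D = False: simplifies to (NOT ((N AND M)) AND N) AND NOT ((M OR N)).
      N = True: the conjunct NOT ((M OR N)) becomes NOT ((M OR True)) = False.
      N = False: the conjunct N is False.
Case V = False: the conjunct V is False.
Both cases fail — unsatisfiable.

Unsatisfiable — no assignment works.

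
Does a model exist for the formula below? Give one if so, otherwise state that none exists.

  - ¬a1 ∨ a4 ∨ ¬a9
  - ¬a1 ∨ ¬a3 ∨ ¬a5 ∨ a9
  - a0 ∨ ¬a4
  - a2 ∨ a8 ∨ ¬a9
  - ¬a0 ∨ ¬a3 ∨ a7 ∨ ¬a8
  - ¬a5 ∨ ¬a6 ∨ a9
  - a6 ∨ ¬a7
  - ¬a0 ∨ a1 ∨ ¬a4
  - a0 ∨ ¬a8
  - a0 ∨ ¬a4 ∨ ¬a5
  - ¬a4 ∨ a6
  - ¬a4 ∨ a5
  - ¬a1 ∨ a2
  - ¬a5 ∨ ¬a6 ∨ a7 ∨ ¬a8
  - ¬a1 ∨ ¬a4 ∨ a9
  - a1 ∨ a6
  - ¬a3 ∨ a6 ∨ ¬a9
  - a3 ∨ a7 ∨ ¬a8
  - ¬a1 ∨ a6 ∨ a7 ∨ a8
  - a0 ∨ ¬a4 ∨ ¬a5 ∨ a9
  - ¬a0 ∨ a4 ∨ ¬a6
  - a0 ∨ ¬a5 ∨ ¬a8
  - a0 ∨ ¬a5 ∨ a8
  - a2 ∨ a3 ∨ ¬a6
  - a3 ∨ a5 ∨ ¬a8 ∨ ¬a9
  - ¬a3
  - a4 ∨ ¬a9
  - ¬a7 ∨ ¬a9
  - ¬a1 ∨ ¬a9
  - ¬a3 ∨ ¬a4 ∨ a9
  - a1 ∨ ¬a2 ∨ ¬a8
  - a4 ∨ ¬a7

Unit clause (¬a3) forces a3 = False.
Set a0 = False.
  then (a0 ∨ ¬a4) forces a4 = False.
  then (a0 ∨ ¬a8) forces a8 = False.
  then (a0 ∨ ¬a5 ∨ a8) forces a5 = False.
  then (a4 ∨ ¬a9) forces a9 = False.
  then (a4 ∨ ¬a7) forces a7 = False.
Set a1 = False.
  then (a1 ∨ a6) forces a6 = True.
  then (a2 ∨ a3 ∨ ¬a6) forces a2 = True.
All clauses satisfied.

a0 = False, a1 = False, a2 = True, a3 = False, a4 = False, a5 = False, a6 = True, a7 = False, a8 = False, a9 = False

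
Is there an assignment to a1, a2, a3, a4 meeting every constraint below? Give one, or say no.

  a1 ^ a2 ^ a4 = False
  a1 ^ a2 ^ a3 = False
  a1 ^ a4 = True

a1 = False, a2 = True, a3 = True, a4 = True

a1 ^ a2 ^ a4 = F ^ T ^ T = False ✓
a1 ^ a2 ^ a3 = F ^ T ^ T = False ✓
a1 ^ a4 = F ^ T = True ✓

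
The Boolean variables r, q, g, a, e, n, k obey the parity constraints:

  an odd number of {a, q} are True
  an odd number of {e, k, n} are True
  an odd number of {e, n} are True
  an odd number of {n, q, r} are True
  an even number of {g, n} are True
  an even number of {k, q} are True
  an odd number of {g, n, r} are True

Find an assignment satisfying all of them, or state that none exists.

r = True, q = False, g = False, a = True, e = True, n = False, k = False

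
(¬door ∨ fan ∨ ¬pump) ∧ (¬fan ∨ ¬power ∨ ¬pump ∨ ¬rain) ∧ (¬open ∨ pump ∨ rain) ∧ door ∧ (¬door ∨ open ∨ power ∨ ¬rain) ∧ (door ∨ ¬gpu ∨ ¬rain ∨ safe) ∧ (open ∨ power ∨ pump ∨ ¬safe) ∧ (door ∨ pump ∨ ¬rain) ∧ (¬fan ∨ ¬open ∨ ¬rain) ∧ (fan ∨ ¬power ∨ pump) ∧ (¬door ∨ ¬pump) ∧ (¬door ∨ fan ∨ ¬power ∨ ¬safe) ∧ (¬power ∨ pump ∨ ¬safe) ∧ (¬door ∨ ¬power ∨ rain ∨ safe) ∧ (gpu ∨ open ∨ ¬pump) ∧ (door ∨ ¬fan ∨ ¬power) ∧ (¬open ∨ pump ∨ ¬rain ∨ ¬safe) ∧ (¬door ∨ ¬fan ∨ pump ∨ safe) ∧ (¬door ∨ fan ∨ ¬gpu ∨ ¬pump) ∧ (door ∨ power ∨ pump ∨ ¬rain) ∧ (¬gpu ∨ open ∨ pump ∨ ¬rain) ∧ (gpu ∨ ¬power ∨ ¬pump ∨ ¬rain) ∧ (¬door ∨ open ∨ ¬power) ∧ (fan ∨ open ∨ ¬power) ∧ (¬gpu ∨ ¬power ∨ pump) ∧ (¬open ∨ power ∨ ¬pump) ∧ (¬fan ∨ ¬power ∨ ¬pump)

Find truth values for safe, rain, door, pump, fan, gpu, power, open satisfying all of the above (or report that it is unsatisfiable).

safe = False, rain = True, door = True, pump = False, fan = False, gpu = True, power = False, open = True

Unit clause (door) forces door = True.
In (¬door ∨ ¬pump) only ¬pump is left, so pump = False.
Set safe = False.
  then (¬door ∨ ¬fan ∨ pump ∨ safe) forces fan = False.
  then (fan ∨ ¬power ∨ pump) forces power = False.
Set rain = True.
  then (¬door ∨ open ∨ power ∨ ¬rain) forces open = True.
Set gpu = True.
All clauses satisfied.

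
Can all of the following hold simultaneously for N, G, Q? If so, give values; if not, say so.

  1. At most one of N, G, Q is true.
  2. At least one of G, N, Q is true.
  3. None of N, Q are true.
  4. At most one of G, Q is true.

N: False, G: True, Q: False

  (1) {N, G, Q}: 1 true — at most one ✓
  (2) {G, N, Q}: 1 true — at least one ✓
  (3) {N, Q}: 0 true — none ✓
  (4) {G, Q}: 1 true — at most one ✓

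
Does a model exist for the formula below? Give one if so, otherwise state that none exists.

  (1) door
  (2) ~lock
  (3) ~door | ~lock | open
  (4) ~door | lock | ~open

Unit clause (door) forces door = True.
Unit clause (~lock) forces lock = False.
In (~door | lock | ~open) only ~open is left, so open = False.
All clauses satisfied.

lock = False, door = True, open = False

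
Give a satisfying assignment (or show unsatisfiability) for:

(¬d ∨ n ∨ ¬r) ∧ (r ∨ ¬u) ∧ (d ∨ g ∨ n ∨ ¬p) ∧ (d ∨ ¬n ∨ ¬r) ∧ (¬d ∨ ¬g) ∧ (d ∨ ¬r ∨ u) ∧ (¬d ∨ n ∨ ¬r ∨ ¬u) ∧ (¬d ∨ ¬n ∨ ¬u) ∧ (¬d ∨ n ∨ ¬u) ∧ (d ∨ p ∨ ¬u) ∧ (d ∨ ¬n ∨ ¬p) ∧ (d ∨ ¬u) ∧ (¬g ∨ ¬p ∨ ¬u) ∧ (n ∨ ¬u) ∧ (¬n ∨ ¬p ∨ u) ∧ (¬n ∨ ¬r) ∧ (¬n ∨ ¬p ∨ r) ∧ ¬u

Unit clause (¬u) forces u = False.
Set d = False.
  then (d ∨ ¬r ∨ u) forces r = False.
Set n = False.
Set p = False.
Set g = False.
All clauses satisfied.

d = False, n = False, p = False, r = False, u = False, g = False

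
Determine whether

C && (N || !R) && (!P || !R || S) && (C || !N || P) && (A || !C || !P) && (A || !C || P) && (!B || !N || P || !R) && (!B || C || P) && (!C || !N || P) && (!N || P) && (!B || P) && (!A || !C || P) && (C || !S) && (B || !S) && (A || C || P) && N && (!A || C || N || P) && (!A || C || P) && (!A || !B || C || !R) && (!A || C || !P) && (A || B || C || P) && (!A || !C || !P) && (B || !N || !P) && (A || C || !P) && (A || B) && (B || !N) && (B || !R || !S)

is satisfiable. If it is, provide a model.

The formula is unsatisfiable.

Case N = True:
  (C) forces C = True.
  (!C || !N || P) forces P = True.
  (A || !C || !P) forces A = True.
  Clause (!A || !C || !P) is falsified — contradiction.
Case N = False:
  Clause (N) is falsified — contradiction.
Both cases fail, so the formula is unsatisfiable.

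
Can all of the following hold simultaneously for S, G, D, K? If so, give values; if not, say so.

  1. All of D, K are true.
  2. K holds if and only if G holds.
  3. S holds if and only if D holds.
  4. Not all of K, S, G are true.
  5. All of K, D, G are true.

Case G = True:
  (1) forces D = True.
  (1) forces K = True.
  (3) with D=T forces S = True.
  Constraint (4) is violated (K=T, S=T, G=T) — contradiction.
Case G = False:
  Constraint (5) is violated (G=F) — contradiction.
Both cases fail — unsatisfiable.

The formula is unsatisfiable.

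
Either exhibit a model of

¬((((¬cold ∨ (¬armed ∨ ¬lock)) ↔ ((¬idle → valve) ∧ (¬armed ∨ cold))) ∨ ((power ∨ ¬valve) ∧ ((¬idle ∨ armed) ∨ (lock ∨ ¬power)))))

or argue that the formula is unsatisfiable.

power = False; armed = True; idle = False; lock = False; cold = False; valve = True

  ¬((((¬cold ∨ (¬armed ∨ ¬lock)) ↔ ((¬idle → valve) ∧ (¬armed ∨ cold))) ∨ ((power ∨ ¬valve) ∧ ((¬idle ∨ armed) ∨ (lock ∨ ¬power))))) = True
    ((¬cold ∨ (¬armed ∨ ¬lock)) ↔ ((¬idle → valve) ∧ (¬armed ∨ cold))) ∨ ((power ∨ ¬valve) ∧ ((¬idle ∨ armed) ∨ (lock ∨ ¬power))) = False
      (¬cold ∨ (¬armed ∨ ¬lock)) ↔ ((¬idle → valve) ∧ (¬armed ∨ cold)) = False
        ¬cold ∨ (¬armed ∨ ¬lock) = True
          ¬cold = True
          ¬armed ∨ ¬lock = True
            ¬armed = False
            ¬lock = True
        (¬idle → valve) ∧ (¬armed ∨ cold) = False
          ¬idle → valve = True
            ¬idle = True
          ¬armed ∨ cold = False
            ¬armed = False
      (power ∨ ¬valve) ∧ ((¬idle ∨ armed) ∨ (lock ∨ ¬power)) = False
        power ∨ ¬valve = False
          ¬valve = False
        (¬idle ∨ armed) ∨ (lock ∨ ¬power) = True
          ¬idle ∨ armed = True
            ¬idle = True
          lock ∨ ¬power = True
            ¬power = True
The formula evaluates to True.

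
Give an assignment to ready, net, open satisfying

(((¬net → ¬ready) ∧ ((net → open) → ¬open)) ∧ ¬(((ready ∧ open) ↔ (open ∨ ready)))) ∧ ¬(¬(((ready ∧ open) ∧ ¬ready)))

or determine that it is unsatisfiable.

UNSATISFIABLE

The conjunct ¬(¬(((ready ∧ open) ∧ ¬ready))) is unsatisfiable on its own:
  ready=F, open=F: evaluates to False.
  ready=F, open=T: evaluates to False.
  ready=T, open=F: evaluates to False.
  ready=T, open=T: evaluates to False.
So the whole conjunction is unsatisfiable.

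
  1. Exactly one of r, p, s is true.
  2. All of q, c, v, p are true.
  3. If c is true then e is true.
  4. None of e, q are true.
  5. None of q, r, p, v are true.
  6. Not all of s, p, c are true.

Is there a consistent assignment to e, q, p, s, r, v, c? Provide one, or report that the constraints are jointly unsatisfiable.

Unsatisfiable

Case q = True:
  Constraint (4) is violated (q=T) — contradiction.
Case q = False:
  Constraint (2) is violated (q=F) — contradiction.
Both cases fail — unsatisfiable.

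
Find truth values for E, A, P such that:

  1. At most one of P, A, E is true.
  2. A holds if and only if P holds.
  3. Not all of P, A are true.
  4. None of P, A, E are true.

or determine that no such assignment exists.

E=F, A=F, P=F

  (1) {P, A, E}: 0 true — at most one ✓
  (2) A=F, P=F — same ✓
  (3) {P, A}: 0/2 true — not all ✓
  (4) {P, A, E}: 0 true — none ✓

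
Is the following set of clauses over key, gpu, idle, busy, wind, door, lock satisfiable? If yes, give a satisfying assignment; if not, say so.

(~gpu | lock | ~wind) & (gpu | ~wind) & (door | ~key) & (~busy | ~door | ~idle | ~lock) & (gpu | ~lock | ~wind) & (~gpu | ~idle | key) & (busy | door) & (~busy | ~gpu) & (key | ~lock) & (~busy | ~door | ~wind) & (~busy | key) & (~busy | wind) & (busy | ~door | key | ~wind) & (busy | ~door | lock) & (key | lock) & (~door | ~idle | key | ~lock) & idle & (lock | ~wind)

key=T; gpu=T; idle=T; busy=F; wind=T; door=T; lock=T

Unit clause (idle) forces idle = True.
Try key = False:
  (~gpu | ~idle | key) forces gpu = False.
  (gpu | ~wind) forces wind = False.
  (key | ~lock) forces lock = False.
  clause (key | lock) is falsified — backtrack.
So key = True.
  then (door | ~key) forces door = True.
Set gpu = True.
  then (~busy | ~gpu) forces busy = False.
  then (busy | ~door | lock) forces lock = True.
Set wind = True.
All clauses satisfied.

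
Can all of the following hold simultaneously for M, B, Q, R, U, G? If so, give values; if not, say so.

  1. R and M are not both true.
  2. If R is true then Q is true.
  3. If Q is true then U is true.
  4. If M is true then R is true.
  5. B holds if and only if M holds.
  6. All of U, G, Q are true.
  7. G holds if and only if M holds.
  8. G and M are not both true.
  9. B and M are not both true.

No satisfying assignment exists.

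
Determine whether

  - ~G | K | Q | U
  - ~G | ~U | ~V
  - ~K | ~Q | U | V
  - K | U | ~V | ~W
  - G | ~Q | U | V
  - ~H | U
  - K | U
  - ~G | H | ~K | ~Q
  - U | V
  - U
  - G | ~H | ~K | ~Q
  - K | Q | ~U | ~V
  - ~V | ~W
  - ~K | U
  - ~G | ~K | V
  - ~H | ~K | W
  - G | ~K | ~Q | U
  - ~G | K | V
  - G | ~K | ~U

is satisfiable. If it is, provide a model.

Q = True; W = False; K = False; H = True; U = True; V = False; G = False

Unit clause (U) forces U = True.
Set Q = True.
Set W = False.
Set K = False.
Set H = True.
Set V = False.
  then (~G | K | V) forces G = False.
All clauses satisfied.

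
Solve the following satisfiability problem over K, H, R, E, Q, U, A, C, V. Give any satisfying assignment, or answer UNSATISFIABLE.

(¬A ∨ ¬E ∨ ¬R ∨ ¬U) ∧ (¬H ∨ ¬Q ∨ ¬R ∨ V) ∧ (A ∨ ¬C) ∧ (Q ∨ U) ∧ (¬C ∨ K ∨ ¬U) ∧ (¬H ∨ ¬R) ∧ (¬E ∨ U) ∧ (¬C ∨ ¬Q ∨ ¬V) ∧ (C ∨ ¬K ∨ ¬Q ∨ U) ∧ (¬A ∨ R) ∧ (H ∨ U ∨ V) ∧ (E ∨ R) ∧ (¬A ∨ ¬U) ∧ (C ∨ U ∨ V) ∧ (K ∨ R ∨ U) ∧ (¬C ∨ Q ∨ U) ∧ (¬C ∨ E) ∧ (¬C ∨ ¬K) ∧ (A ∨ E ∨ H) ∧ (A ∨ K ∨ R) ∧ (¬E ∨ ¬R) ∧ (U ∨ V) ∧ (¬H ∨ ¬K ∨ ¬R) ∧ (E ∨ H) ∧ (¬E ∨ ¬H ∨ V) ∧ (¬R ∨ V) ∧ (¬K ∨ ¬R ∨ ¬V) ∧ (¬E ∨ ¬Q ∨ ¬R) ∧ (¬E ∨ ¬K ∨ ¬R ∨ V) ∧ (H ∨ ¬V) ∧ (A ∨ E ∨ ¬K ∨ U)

Set K = True.
  then (¬C ∨ ¬K) forces C = False.
Set H = True.
  then (¬H ∨ ¬R) forces R = False.
  then (¬A ∨ R) forces A = False.
  then (E ∨ R) forces E = True.
  then (¬E ∨ ¬H ∨ V) forces V = True.
  then (¬E ∨ U) forces U = True.
Set Q = True.
All clauses satisfied.

K=T, H=T, R=F, E=T, Q=T, U=T, A=F, C=F, V=T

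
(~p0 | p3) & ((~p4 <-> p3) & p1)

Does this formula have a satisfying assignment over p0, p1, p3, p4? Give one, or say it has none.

p0=T; p1=T; p3=T; p4=F

  ~p0 | p3 = True
    ~p0 = False
  (~p4 <-> p3) & p1 = True
    ~p4 <-> p3 = True
      ~p4 = True
Both conjuncts True, so the formula holds.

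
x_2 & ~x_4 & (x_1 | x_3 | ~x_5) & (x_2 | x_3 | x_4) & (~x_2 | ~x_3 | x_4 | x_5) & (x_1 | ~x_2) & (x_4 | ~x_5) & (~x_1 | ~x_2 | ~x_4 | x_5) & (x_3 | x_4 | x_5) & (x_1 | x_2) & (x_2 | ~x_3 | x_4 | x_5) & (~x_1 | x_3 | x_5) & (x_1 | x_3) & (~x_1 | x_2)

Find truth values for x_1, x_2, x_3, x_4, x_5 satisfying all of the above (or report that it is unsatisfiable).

Unsatisfiable — no assignment works.

Case x_2 = True:
  (~x_4) forces x_4 = False.
  (x_1 | ~x_2) forces x_1 = True.
  (x_4 | ~x_5) forces x_5 = False.
  (~x_2 | ~x_3 | x_4 | x_5) forces x_3 = False.
  Clause (x_3 | x_4 | x_5) is falsified — contradiction.
Case x_2 = False:
  Clause (x_2) is falsified — contradiction.
Both cases fail, so the formula is unsatisfiable.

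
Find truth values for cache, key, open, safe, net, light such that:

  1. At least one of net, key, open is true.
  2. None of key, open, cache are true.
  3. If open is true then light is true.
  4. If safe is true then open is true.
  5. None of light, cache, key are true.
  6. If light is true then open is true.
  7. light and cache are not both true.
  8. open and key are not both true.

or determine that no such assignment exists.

cache = False, key = False, open = False, safe = False, net = True, light = False

  (1) {net, key, open}: 1 true — at least one ✓
  (2) {key, open, cache}: 0 true — none ✓
  (3) open=F ⇒ light: vacuous ✓
  (4) safe=F ⇒ open: vacuous ✓
  (5) {light, cache, key}: 0 true — none ✓
  (6) light=F ⇒ open: vacuous ✓
  (7) light=F, cache=F — not both ✓
  (8) open=F, key=F — not both ✓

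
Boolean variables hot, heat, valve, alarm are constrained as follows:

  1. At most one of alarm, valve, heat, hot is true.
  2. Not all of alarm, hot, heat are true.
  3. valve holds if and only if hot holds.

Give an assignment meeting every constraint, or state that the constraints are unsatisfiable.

hot: False, heat: True, valve: False, alarm: False

  (1) {alarm, valve, heat, hot}: 1 true — at most one ✓
  (2) {alarm, hot, heat}: 1/3 true — not all ✓
  (3) valve=F, hot=F — same ✓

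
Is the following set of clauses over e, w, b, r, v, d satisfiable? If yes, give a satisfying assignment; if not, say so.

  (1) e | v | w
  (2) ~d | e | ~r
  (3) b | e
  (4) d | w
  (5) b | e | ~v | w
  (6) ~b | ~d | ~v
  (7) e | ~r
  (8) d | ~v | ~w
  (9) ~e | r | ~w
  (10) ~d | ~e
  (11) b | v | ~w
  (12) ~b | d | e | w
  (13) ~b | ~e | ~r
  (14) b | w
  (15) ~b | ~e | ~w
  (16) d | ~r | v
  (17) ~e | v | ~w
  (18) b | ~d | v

Set e = False.
  then (b | e) forces b = True.
  then (e | ~r) forces r = False.
Try w = False:
  (e | v | w) forces v = True.
  (d | w) forces d = True.
  clause (~b | ~d | ~v) is falsified — backtrack.
So w = True.
Set v = False.
Set d = False.
All clauses satisfied.

e = False; w = True; b = True; r = False; v = False; d = False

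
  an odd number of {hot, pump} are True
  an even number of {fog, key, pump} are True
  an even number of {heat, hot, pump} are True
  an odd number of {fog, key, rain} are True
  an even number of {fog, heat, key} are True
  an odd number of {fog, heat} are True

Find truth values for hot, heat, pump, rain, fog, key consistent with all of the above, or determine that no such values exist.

hot=F, heat=T, pump=T, rain=F, fog=F, key=T

{hot, pump}: 1 true → odd ✓
{fog, key, pump}: 2 true → even ✓
{heat, hot, pump}: 2 true → even ✓
{fog, key, rain}: 1 true → odd ✓
{fog, heat, key}: 2 true → even ✓
{fog, heat}: 1 true → odd ✓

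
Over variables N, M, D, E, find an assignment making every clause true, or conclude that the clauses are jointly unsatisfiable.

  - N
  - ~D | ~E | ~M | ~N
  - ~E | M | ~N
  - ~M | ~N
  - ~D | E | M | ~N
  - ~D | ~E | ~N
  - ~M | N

N=T, M=F, D=F, E=F

Unit clause (N) forces N = True.
In (~M | ~N) only ~M is left, so M = False.
In (~E | M | ~N) only ~E is left, so E = False.
In (~D | E | M | ~N) only ~D is left, so D = False.
All clauses satisfied.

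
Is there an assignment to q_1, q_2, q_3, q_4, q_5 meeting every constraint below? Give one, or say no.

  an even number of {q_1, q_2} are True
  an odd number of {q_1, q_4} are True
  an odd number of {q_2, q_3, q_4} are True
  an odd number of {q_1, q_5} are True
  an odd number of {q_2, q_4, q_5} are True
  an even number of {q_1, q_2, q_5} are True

q_1 = True, q_2 = True, q_3 = False, q_4 = False, q_5 = False

{q_1, q_2}: 2 true → even ✓
{q_1, q_4}: 1 true → odd ✓
{q_2, q_3, q_4}: 1 true → odd ✓
{q_1, q_5}: 1 true → odd ✓
{q_2, q_4, q_5}: 1 true → odd ✓
{q_1, q_2, q_5}: 2 true → even ✓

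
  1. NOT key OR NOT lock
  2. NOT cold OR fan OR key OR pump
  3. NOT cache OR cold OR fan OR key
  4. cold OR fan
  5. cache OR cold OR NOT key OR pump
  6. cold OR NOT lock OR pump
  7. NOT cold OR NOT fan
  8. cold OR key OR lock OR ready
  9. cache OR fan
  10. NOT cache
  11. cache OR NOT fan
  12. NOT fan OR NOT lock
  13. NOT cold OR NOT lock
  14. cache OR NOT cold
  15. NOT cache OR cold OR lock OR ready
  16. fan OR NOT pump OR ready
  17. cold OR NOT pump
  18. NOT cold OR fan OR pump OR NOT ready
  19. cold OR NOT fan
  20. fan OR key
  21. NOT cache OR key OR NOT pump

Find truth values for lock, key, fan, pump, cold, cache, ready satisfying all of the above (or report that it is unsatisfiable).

No satisfying assignment exists.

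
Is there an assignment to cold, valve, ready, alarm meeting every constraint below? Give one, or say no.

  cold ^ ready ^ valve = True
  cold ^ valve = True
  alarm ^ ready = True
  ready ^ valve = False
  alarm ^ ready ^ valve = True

cold = True, valve = False, ready = False, alarm = True

cold ^ ready ^ valve = T ^ F ^ F = True ✓
cold ^ valve = T ^ F = True ✓
alarm ^ ready = T ^ F = True ✓
ready ^ valve = F ^ F = False ✓
alarm ^ ready ^ valve = T ^ F ^ F = True ✓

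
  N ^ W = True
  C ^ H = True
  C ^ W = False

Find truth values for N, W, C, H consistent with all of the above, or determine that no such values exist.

N = True; W = False; C = False; H = True

N ^ W = T ^ F = True ✓
C ^ H = F ^ T = True ✓
C ^ W = F ^ F = False ✓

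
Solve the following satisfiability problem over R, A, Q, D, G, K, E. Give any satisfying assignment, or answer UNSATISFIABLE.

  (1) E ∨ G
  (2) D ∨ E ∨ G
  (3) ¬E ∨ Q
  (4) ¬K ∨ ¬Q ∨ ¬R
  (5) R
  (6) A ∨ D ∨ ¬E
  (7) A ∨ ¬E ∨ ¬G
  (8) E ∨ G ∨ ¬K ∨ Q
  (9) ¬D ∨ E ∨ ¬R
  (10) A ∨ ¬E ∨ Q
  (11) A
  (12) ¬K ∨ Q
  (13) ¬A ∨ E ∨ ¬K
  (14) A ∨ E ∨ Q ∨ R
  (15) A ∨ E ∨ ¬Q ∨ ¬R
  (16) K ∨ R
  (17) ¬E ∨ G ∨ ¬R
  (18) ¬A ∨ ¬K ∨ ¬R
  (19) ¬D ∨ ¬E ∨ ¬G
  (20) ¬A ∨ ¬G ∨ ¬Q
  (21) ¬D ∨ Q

R: True, A: True, Q: False, D: False, G: True, K: False, E: False

Unit clause (R) forces R = True.
Unit clause (A) forces A = True.
In (¬A ∨ ¬K ∨ ¬R) only ¬K is left, so K = False.
Try Q = True:
  (¬A ∨ ¬G ∨ ¬Q) forces G = False.
  (E ∨ G) forces E = True.
  clause (¬E ∨ G ∨ ¬R) is falsified — backtrack.
So Q = False.
  then (¬E ∨ Q) forces E = False.
  then (¬D ∨ E ∨ ¬R) forces D = False.
  then (E ∨ G) forces G = True.
All clauses satisfied.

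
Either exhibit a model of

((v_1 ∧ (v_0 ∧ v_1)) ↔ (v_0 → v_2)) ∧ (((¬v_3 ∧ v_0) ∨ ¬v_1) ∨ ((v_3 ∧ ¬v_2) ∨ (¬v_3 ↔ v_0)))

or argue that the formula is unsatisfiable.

v_0 = True; v_1 = False; v_2 = False; v_3 = True

  (v_1 ∧ (v_0 ∧ v_1)) ↔ (v_0 → v_2) = True
    v_1 ∧ (v_0 ∧ v_1) = False
      v_0 ∧ v_1 = False
    v_0 → v_2 = False
  ((¬v_3 ∧ v_0) ∨ ¬v_1) ∨ ((v_3 ∧ ¬v_2) ∨ (¬v_3 ↔ v_0)) = True
    (¬v_3 ∧ v_0) ∨ ¬v_1 = True
      ¬v_3 ∧ v_0 = False
        ¬v_3 = False
      ¬v_1 = True
    (v_3 ∧ ¬v_2) ∨ (¬v_3 ↔ v_0) = True
      v_3 ∧ ¬v_2 = True
        ¬v_2 = True
      ¬v_3 ↔ v_0 = False
        ¬v_3 = False
Both conjuncts True, so the formula holds.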